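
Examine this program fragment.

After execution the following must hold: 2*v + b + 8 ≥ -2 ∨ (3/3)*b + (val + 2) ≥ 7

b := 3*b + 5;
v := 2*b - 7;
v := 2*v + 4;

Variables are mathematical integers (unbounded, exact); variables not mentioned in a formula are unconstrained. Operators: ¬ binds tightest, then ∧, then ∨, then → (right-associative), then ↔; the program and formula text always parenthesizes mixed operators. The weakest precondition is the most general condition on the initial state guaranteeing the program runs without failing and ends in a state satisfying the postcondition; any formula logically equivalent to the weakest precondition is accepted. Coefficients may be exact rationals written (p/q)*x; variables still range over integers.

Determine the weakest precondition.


Working backward. After the program, the postcondition 2*v + b + 8 ≥ -2 ∨ (3/3)*b + (val + 2) ≥ 7 must hold; in canonical form it is b + 2*v ≥ -10 ∨ b + val ≥ 5.
Before v := 2*v + 4: b + 4*v ≥ -18 ∨ b + val ≥ 5
Before v := 2*b - 7: 9*b ≥ 10 ∨ b + val ≥ 5
Before b := 3*b + 5: 27*b ≥ -35 ∨ 3*b + val ≥ 0
Answer: WP = 27*b ≥ -35 ∨ 3*b + val ≥ 0


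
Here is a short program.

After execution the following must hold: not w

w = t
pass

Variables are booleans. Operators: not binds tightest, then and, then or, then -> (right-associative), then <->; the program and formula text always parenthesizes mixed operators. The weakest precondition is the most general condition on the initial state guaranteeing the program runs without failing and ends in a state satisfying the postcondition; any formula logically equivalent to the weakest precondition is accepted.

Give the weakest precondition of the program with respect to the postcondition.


Working backward. After the program, not w must hold.
Before skip: not w
Before w := t: not t
Answer: WP = not t


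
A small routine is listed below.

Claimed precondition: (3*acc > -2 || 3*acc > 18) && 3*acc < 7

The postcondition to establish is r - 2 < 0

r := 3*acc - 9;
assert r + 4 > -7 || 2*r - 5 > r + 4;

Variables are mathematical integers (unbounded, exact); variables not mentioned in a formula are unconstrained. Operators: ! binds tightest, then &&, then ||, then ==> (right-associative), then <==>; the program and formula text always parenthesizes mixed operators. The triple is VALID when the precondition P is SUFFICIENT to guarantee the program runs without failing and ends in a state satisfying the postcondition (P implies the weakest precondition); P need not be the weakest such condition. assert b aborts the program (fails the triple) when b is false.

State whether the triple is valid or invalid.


Working backward. After the program, the postcondition r - 2 < 0 must hold; in canonical form it is r < 2.
Before assert r + 4 > -7 || 2*r - 5 > r + 4: (r > -11 || r > 9) && r < 2
Before r := 3*acc - 9: (3*acc > -2 || 3*acc > 18) && 3*acc < 11
The weakest precondition is (3*acc > -2 || 3*acc > 18) && 3*acc < 11.
Check whether (3*acc > -2 || 3*acc > 18) && 3*acc < 7 implies it.
Every state satisfying the precondition satisfies the weakest precondition: the implication holds.
Answer: valid


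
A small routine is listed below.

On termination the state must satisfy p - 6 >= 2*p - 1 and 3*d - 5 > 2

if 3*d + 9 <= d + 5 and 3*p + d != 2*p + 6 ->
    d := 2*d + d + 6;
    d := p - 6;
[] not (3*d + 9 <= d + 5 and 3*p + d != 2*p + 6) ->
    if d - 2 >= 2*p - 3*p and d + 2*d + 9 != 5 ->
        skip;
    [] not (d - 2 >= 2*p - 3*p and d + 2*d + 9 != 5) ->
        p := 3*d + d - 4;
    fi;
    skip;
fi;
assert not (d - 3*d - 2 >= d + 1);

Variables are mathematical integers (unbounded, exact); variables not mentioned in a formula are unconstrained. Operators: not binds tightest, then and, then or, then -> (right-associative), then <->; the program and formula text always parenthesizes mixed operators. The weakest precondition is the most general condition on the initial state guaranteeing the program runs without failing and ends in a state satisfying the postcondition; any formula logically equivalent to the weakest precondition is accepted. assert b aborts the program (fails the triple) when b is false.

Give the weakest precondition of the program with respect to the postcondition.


Working backward. After the program, the postcondition p - 6 >= 2*p - 1 and 3*d - 5 > 2 must hold; in canonical form it is p <= -5 and 3*d > 7.
Before assert not (d - 3*d - 2 >= d + 1): (not (3*d <= -3)) and p <= -5 and 3*d > 7
Then branch requires (not (3*p <= 15)) and p <= -5 and 3*p > 25; else branch requires ((d + p >= 2 and 3*d != -4) -> ((not (3*d <= -3)) and p <= -5 and 3*d > 7)) and ((not (d + p >= 2 and 3*d != -4)) -> ((not (3*d <= -3)) and 4*d <= -1 and 3*d > 7)).
Before the if: ((2*d <= -4 and d + p != 6) -> ((not (3*p <= 15)) and p <= -5 and 3*p > 25)) and ((not (2*d <= -4 and d + p != 6)) -> (((d + p >= 2 and 3*d != -4) -> ((not (3*d <= -3)) and p <= -5 and 3*d > 7)) and ((not (d + p >= 2 and 3*d != -4)) -> ((not (3*d <= -3)) and 4*d <= -1 and 3*d > 7))))
Answer: WP = ((2*d <= -4 and d + p != 6) -> ((not (3*p <= 15)) and p <= -5 and 3*p > 25)) and ((not (2*d <= -4 and d + p != 6)) -> (((d + p >= 2 and 3*d != -4) -> ((not (3*d <= -3)) and p <= -5 and 3*d > 7)) and ((not (d + p >= 2 and 3*d != -4)) -> ((not (3*d <= -3)) and 4*d <= -1 and 3*d > 7))))


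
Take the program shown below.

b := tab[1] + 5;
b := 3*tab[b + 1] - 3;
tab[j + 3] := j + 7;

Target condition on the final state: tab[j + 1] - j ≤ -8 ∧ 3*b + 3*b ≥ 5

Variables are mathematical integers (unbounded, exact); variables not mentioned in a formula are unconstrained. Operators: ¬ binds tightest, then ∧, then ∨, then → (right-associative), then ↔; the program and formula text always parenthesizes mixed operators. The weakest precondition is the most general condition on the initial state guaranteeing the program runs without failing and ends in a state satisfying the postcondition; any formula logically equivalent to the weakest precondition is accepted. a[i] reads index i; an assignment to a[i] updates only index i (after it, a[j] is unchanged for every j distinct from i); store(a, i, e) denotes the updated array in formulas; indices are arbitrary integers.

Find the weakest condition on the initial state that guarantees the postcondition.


Working backward. After the program, the postcondition tab[j + 1] - j ≤ -8 ∧ 3*b + 3*b ≥ 5 must hold; in canonical form it is tab[j + 1] ≤ j - 8 ∧ 6*b ≥ 5.
Before tab[j + 3] := j + 7: store(tab, j + 3, j + 7)[j + 1] ≤ j - 8 ∧ 6*b ≥ 5
Before b := 3*tab[b + 1] - 3: store(tab, j + 3, j + 7)[j + 1] ≤ j - 8 ∧ 18*tab[b + 1] ≥ 23
Before b := tab[1] + 5: store(tab, j + 3, j + 7)[j + 1] ≤ j - 8 ∧ 18*tab[tab[1] + 6] ≥ 23
Answer: WP = store(tab, j + 3, j + 7)[j + 1] ≤ j - 8 ∧ 18*tab[tab[1] + 6] ≥ 23


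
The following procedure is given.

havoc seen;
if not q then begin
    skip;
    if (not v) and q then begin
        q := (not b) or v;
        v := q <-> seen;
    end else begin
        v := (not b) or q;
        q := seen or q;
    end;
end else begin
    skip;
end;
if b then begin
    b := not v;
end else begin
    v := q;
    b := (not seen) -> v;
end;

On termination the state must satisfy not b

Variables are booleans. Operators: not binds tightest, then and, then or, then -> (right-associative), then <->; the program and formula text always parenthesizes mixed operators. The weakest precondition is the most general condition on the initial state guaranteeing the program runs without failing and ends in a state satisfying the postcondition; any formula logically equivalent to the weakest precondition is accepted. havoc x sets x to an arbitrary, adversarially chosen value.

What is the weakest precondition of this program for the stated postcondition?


Working backward. After the program, not b must hold.
Then branch requires v; else branch requires not ((not seen) -> q).
Before the if: (b -> v) and ((not b) -> (not ((not seen) -> q)))
Then branch requires (((not v) and q) -> ((b -> (((not b) or v) <-> seen)) and ((not b) -> (not ((not seen) -> ((not b) or v)))))) and ((not ((not v) and q)) -> ((b -> ((not b) or q)) and ((not b) -> (not ((not seen) -> (seen or q)))))); else branch requires (b -> v) and ((not b) -> (not ((not seen) -> q))).
Before the if: ((not q) -> ((((not v) and q) -> ((b -> (((not b) or v) <-> seen)) and ((not b) -> (not ((not seen) -> ((not b) or v)))))) and ((not ((not v) and q)) -> ((b -> ((not b) or q)) and ((not b) -> (not ((not seen) -> (seen or q)))))))) and (q -> ((b -> v) and ((not b) -> (not ((not seen) -> q)))))
Before havoc seen: ((not q) -> ((((not v) and q) -> ((b -> ((not b) or v)) and b)) and ((not ((not v) and q)) -> ((b -> ((not b) or q)) and b)))) and (q -> ((b -> v) and b)) and ((not q) -> ((((not v) and q) -> ((b -> (not ((not b) or v))) and ((not b) -> (not ((not b) or v))))) and ((not ((not v) and q)) -> ((b -> ((not b) or q)) and ((not b) -> (not q)))))) and (q -> ((b -> v) and ((not b) -> (not q))))
Answer: WP = ((not q) -> ((((not v) and q) -> ((b -> ((not b) or v)) and b)) and ((not ((not v) and q)) -> ((b -> ((not b) or q)) and b)))) and (q -> ((b -> v) and b)) and ((not q) -> ((((not v) and q) -> ((b -> (not ((not b) or v))) and ((not b) -> (not ((not b) or v))))) and ((not ((not v) and q)) -> ((b -> ((not b) or q)) and ((not b) -> (not q)))))) and (q -> ((b -> v) and ((not b) -> (not q))))


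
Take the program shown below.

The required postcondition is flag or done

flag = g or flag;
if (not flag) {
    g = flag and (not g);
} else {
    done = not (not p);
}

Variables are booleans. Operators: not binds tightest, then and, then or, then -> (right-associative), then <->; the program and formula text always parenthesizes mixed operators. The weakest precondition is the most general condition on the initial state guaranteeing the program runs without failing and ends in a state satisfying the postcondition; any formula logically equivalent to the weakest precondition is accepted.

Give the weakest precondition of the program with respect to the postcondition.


Working backward. After the program, flag or done must hold.
Then branch requires flag or done; else branch requires flag or p.
Before the if: ((not flag) -> (flag or done)) and (flag -> (flag or p))
Before flag := g or flag: ((not (g or flag)) -> (g or flag or done)) and ((g or flag) -> (g or flag or p))
Answer: WP = ((not (g or flag)) -> (g or flag or done)) and ((g or flag) -> (g or flag or p))


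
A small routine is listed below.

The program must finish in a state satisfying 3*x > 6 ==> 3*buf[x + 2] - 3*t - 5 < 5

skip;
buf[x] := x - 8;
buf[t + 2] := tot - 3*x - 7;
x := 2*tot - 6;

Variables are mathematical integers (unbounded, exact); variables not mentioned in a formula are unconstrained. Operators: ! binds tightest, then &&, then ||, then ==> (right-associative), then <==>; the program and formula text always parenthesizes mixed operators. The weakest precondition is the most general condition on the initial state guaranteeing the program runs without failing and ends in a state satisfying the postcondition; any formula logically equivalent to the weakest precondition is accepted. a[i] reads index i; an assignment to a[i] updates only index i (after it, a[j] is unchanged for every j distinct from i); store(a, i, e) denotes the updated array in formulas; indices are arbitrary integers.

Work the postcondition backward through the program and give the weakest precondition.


Working backward. After the program, the postcondition 3*x > 6 ==> 3*buf[x + 2] - 3*t - 5 < 5 must hold; in canonical form it is 3*x > 6 ==> 3*buf[x + 2] < 3*t + 10.
Before x := 2*tot - 6: 6*tot > 24 ==> 3*buf[2*tot - 4] < 3*t + 10
Before buf[t + 2] := tot - 3*x - 7: 6*tot > 24 ==> 3*store(buf, t + 2, tot - 3*x - 7)[2*tot - 4] < 3*t + 10
Before buf[x] := x - 8: 6*tot > 24 ==> 3*store(store(buf, x, x - 8), t + 2, tot - 3*x - 7)[2*tot - 4] < 3*t + 10
Before skip: 6*tot > 24 ==> 3*store(store(buf, x, x - 8), t + 2, tot - 3*x - 7)[2*tot - 4] < 3*t + 10
Answer: WP = 6*tot > 24 ==> 3*store(store(buf, x, x - 8), t + 2, tot - 3*x - 7)[2*tot - 4] < 3*t + 10


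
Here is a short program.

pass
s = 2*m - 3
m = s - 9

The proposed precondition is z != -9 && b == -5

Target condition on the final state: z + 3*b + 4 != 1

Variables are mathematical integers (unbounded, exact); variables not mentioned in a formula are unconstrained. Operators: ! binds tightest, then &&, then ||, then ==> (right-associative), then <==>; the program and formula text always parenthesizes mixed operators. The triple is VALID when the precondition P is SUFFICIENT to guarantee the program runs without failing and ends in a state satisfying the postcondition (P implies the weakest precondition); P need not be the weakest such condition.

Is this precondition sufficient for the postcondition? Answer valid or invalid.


Working backward. After the program, the postcondition z + 3*b + 4 != 1 must hold; in canonical form it is 3*b + z != -3.
Before m := s - 9: 3*b + z != -3
Before s := 2*m - 3: 3*b + z != -3
Before skip: 3*b + z != -3
The weakest precondition is 3*b + z != -3.
Check whether z != -9 && b == -5 implies it.
Countermodel: at the initial state b = -5, z = 12, the precondition holds but the weakest precondition fails.
Answer: invalid


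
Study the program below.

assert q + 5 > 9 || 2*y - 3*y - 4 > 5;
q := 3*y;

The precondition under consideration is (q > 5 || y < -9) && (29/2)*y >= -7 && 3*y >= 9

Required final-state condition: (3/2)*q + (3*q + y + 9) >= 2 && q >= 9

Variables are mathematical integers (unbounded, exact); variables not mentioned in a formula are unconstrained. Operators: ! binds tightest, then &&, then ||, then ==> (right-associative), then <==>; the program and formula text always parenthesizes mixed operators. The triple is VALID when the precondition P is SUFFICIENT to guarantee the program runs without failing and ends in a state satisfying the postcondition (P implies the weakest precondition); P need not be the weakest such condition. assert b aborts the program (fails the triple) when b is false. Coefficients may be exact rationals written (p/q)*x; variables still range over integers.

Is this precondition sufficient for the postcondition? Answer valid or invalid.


Working backward. After the program, the postcondition (3/2)*q + (3*q + y + 9) >= 2 && q >= 9 must hold; in canonical form it is (9/2)*q + y >= -7 && q >= 9.
Before q := 3*y: (29/2)*y >= -7 && 3*y >= 9
Before assert q + 5 > 9 || 2*y - 3*y - 4 > 5: (q > 4 || y < -9) && (29/2)*y >= -7 && 3*y >= 9
The weakest precondition is (q > 4 || y < -9) && (29/2)*y >= -7 && 3*y >= 9.
Check whether (q > 5 || y < -9) && (29/2)*y >= -7 && 3*y >= 9 implies it.
Every state satisfying the precondition satisfies the weakest precondition: the implication holds.
Answer: valid


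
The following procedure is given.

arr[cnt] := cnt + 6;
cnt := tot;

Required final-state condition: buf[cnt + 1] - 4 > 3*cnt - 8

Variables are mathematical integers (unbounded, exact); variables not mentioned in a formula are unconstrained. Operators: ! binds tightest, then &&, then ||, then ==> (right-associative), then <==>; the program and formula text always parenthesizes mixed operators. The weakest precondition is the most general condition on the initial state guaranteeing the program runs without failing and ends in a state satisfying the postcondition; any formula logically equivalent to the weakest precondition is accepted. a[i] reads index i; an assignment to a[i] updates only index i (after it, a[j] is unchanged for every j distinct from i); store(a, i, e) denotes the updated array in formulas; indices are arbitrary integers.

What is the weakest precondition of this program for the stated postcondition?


Working backward. After the program, the postcondition buf[cnt + 1] - 4 > 3*cnt - 8 must hold; in canonical form it is buf[cnt + 1] > 3*cnt - 4.
Before cnt := tot: buf[tot + 1] > 3*tot - 4
Before arr[cnt] := cnt + 6: buf[tot + 1] > 3*tot - 4
Answer: WP = buf[tot + 1] > 3*tot - 4


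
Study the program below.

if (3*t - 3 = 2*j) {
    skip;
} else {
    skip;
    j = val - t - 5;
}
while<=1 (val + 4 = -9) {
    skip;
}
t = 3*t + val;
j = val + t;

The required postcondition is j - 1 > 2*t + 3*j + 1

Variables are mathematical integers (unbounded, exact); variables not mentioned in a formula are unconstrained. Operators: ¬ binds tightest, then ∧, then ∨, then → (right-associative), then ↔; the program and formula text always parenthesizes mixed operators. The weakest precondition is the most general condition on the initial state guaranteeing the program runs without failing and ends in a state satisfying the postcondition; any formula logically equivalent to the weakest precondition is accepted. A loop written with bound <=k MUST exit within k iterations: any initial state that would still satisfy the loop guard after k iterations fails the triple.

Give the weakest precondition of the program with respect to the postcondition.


Working backward. After the program, the postcondition j - 1 > 2*t + 3*j + 1 must hold; in canonical form it is 2*j + 2*t < -2.
Before j := val + t: 4*t + 2*val < -2
Before t := 3*t + val: 12*t + 6*val < -2
Before the loop (bound <=1), unroll the exhaustion recursion (WP_0 = exit-now case; WP_j = one more guarded iteration, up to j = 1):
  WP_0: (¬(val = -13)) ∧ 12*t + 6*val < -2
  WP_1: (val = -13 → ((¬(val = -13)) ∧ 12*t + 6*val < -2)) ∧ ((¬(val = -13)) → 12*t + 6*val < -2)
So before the loop: (val = -13 → ((¬(val = -13)) ∧ 12*t + 6*val < -2)) ∧ ((¬(val = -13)) → 12*t + 6*val < -2)
Then branch requires (val = -13 → ((¬(val = -13)) ∧ 12*t + 6*val < -2)) ∧ ((¬(val = -13)) → 12*t + 6*val < -2); else branch requires (val = -13 → ((¬(val = -13)) ∧ 12*t + 6*val < -2)) ∧ ((¬(val = -13)) → 12*t + 6*val < -2).
Before the if: (3*t = 2*j + 3 → ((val = -13 → ((¬(val = -13)) ∧ 12*t + 6*val < -2)) ∧ ((¬(val = -13)) → 12*t + 6*val < -2))) ∧ ((¬(3*t = 2*j + 3)) → ((val = -13 → ((¬(val = -13)) ∧ 12*t + 6*val < -2)) ∧ ((¬(val = -13)) → 12*t + 6*val < -2)))
Answer: WP = (3*t = 2*j + 3 → ((val = -13 → ((¬(val = -13)) ∧ 12*t + 6*val < -2)) ∧ ((¬(val = -13)) → 12*t + 6*val < -2))) ∧ ((¬(3*t = 2*j + 3)) → ((val = -13 → ((¬(val = -13)) ∧ 12*t + 6*val < -2)) ∧ ((¬(val = -13)) → 12*t + 6*val < -2)))


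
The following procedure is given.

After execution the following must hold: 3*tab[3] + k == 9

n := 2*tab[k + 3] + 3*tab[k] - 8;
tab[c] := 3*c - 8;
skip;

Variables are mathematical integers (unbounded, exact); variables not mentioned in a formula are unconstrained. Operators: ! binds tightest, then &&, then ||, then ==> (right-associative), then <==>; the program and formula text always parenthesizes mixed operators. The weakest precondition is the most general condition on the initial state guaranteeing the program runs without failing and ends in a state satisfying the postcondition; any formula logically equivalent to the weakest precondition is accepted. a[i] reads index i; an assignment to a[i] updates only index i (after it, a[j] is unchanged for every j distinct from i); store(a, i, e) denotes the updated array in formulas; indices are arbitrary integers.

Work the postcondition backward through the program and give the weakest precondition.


Working backward. After the program, 3*tab[3] + k == 9 must hold.
Before skip: 3*tab[3] + k == 9
Before tab[c] := 3*c - 8: 3*store(tab, c, 3*c - 8)[3] + k == 9
Before n := 2*tab[k + 3] + 3*tab[k] - 8: 3*store(tab, c, 3*c - 8)[3] + k == 9
Answer: WP = 3*store(tab, c, 3*c - 8)[3] + k == 9


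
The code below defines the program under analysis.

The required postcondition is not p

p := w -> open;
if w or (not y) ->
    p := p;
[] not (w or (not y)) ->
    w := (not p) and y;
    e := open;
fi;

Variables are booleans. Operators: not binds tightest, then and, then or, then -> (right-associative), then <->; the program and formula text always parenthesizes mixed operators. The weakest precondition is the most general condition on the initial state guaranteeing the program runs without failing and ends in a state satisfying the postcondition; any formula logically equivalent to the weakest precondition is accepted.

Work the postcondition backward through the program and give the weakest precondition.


Working backward. After the program, not p must hold.
Then branch requires not p; else branch requires not p.
Before the if: ((w or (not y)) -> (not p)) and ((not (w or (not y))) -> (not p))
Before p := w -> open: ((w or (not y)) -> (not (w -> open))) and ((not (w or (not y))) -> (not (w -> open)))
Answer: WP = ((w or (not y)) -> (not (w -> open))) and ((not (w or (not y))) -> (not (w -> open)))


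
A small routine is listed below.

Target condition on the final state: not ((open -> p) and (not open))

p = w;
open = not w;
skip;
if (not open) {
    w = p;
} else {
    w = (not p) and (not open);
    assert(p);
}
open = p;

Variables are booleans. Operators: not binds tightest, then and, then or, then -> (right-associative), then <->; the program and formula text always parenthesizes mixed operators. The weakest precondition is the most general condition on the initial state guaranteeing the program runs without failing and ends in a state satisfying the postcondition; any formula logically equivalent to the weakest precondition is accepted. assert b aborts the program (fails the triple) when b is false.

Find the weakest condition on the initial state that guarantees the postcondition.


Working backward. After the program, not ((open -> p) and (not open)) must hold.
Before open := p: p
Then branch requires p; else branch requires p.
Before the if: ((not open) -> p) and (open -> p)
Before skip: ((not open) -> p) and (open -> p)
Before open := not w: (w -> p) and ((not w) -> p)
Before p := w: (not w) -> w
Answer: WP = (not w) -> w


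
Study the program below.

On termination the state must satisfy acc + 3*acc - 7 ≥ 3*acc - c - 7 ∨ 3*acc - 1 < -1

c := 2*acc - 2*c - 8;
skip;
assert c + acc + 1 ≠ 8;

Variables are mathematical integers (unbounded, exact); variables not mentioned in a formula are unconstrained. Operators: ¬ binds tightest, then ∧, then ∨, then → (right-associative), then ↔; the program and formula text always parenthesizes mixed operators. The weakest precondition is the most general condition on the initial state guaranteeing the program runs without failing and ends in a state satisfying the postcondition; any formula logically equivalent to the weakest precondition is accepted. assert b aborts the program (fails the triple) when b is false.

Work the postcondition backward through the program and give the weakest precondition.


Working backward. After the program, the postcondition acc + 3*acc - 7 ≥ 3*acc - c - 7 ∨ 3*acc - 1 < -1 must hold; in canonical form it is acc + c ≥ 0 ∨ 3*acc < 0.
Before assert c + acc + 1 ≠ 8: acc + c ≠ 7 ∧ (acc + c ≥ 0 ∨ 3*acc < 0)
Before skip: acc + c ≠ 7 ∧ (acc + c ≥ 0 ∨ 3*acc < 0)
Before c := 2*acc - 2*c - 8: 3*acc ≠ 2*c + 15 ∧ (3*acc ≥ 2*c + 8 ∨ 3*acc < 0)
Answer: WP = 3*acc ≠ 2*c + 15 ∧ (3*acc ≥ 2*c + 8 ∨ 3*acc < 0)


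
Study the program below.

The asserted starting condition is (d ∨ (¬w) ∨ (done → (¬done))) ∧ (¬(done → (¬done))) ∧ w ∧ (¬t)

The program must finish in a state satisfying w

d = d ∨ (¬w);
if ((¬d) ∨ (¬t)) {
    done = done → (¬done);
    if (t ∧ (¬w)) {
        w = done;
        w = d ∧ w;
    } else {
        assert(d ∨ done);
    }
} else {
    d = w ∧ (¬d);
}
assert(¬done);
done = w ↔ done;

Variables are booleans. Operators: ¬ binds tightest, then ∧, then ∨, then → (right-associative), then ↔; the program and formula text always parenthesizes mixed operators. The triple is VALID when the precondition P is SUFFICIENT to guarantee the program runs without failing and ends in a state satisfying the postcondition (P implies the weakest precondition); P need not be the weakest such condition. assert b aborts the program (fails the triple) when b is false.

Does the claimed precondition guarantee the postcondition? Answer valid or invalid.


Working backward. After the program, w must hold.
Before done := w ↔ done: w
Before assert ¬done: (¬done) ∧ w
Then branch requires (¬(t ∧ (¬w))) ∧ ((¬(t ∧ (¬w))) → ((d ∨ (done → (¬done))) ∧ (¬(done → (¬done))) ∧ w)); else branch requires (¬done) ∧ w.
Before the if: (((¬d) ∨ (¬t)) → ((¬(t ∧ (¬w))) ∧ ((¬(t ∧ (¬w))) → ((d ∨ (done → (¬done))) ∧ (¬(done → (¬done))) ∧ w)))) ∧ ((¬((¬d) ∨ (¬t))) → ((¬done) ∧ w))
Before d := d ∨ (¬w): (((¬(d ∨ (¬w))) ∨ (¬t)) → ((¬(t ∧ (¬w))) ∧ ((¬(t ∧ (¬w))) → ((d ∨ (¬w) ∨ (done → (¬done))) ∧ (¬(done → (¬done))) ∧ w)))) ∧ ((¬((¬(d ∨ (¬w))) ∨ (¬t))) → ((¬done) ∧ w))
The weakest precondition is (((¬(d ∨ (¬w))) ∨ (¬t)) → ((¬(t ∧ (¬w))) ∧ ((¬(t ∧ (¬w))) → ((d ∨ (¬w) ∨ (done → (¬done))) ∧ (¬(done → (¬done))) ∧ w)))) ∧ ((¬((¬(d ∨ (¬w))) ∨ (¬t))) → ((¬done) ∧ w)).
Check whether (d ∨ (¬w) ∨ (done → (¬done))) ∧ (¬(done → (¬done))) ∧ w ∧ (¬t) implies it.
Every state satisfying the precondition satisfies the weakest precondition: the implication holds.
Answer: valid


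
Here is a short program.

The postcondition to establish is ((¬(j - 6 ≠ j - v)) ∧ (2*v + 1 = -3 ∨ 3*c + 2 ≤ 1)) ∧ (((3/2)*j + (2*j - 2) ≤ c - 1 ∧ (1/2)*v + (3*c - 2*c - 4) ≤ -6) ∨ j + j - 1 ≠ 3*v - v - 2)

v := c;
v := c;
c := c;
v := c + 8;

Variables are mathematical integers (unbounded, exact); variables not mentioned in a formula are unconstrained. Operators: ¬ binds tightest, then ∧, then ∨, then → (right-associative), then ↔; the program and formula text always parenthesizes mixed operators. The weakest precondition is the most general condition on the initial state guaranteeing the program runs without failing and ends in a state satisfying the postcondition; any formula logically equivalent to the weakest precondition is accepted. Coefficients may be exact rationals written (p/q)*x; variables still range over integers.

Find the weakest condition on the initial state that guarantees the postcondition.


Working backward. After the program, the postcondition ((¬(j - 6 ≠ j - v)) ∧ (2*v + 1 = -3 ∨ 3*c + 2 ≤ 1)) ∧ (((3/2)*j + (2*j - 2) ≤ c - 1 ∧ (1/2)*v + (3*c - 2*c - 4) ≤ -6) ∨ j + j - 1 ≠ 3*v - v - 2) must hold; in canonical form it is (¬(v ≠ 6)) ∧ (2*v = -4 ∨ 3*c ≤ -1) ∧ (((7/2)*j ≤ c + 1 ∧ c + (1/2)*v ≤ -2) ∨ 2*j ≠ 2*v - 1).
Before v := c + 8: (¬(c ≠ -2)) ∧ (2*c = -20 ∨ 3*c ≤ -1) ∧ (((7/2)*j ≤ c + 1 ∧ (3/2)*c ≤ -6) ∨ 2*j ≠ 2*c + 15)
Before c := c: (¬(c ≠ -2)) ∧ (2*c = -20 ∨ 3*c ≤ -1) ∧ (((7/2)*j ≤ c + 1 ∧ (3/2)*c ≤ -6) ∨ 2*j ≠ 2*c + 15)
Before v := c: (¬(c ≠ -2)) ∧ (2*c = -20 ∨ 3*c ≤ -1) ∧ (((7/2)*j ≤ c + 1 ∧ (3/2)*c ≤ -6) ∨ 2*j ≠ 2*c + 15)
Before v := c: (¬(c ≠ -2)) ∧ (2*c = -20 ∨ 3*c ≤ -1) ∧ (((7/2)*j ≤ c + 1 ∧ (3/2)*c ≤ -6) ∨ 2*j ≠ 2*c + 15)
Answer: WP = (¬(c ≠ -2)) ∧ (2*c = -20 ∨ 3*c ≤ -1) ∧ (((7/2)*j ≤ c + 1 ∧ (3/2)*c ≤ -6) ∨ 2*j ≠ 2*c + 15)


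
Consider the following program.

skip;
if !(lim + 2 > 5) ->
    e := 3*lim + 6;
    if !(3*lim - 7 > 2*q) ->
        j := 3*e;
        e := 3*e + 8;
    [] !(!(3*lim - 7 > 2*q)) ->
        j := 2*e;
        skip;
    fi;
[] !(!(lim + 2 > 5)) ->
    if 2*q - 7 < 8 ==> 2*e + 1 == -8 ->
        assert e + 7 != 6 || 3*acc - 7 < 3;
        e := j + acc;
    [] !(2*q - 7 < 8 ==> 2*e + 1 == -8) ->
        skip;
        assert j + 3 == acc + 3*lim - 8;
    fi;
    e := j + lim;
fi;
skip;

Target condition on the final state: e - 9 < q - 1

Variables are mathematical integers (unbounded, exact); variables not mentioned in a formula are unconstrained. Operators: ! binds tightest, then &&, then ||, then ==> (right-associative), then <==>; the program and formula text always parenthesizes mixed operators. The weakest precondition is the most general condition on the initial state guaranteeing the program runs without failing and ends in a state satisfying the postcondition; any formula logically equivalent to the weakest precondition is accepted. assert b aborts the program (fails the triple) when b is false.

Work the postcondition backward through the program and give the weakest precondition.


Working backward. After the program, the postcondition e - 9 < q - 1 must hold; in canonical form it is e < q + 8.
Before skip: e < q + 8
Then branch requires ((!(3*lim > 2*q + 7)) ==> 9*lim < q - 18) && (3*lim > 2*q + 7 ==> 3*lim < q + 2); else branch requires ((2*q < 15 ==> 2*e == -9) ==> ((e != -1 || 3*acc < 10) && j + lim < q + 8)) && ((!(2*q < 15 ==> 2*e == -9)) ==> (j == acc + 3*lim - 11 && j + lim < q + 8)).
Before the if: ((!(lim > 3)) ==> (((!(3*lim > 2*q + 7)) ==> 9*lim < q - 18) && (3*lim > 2*q + 7 ==> 3*lim < q + 2))) && (lim > 3 ==> (((2*q < 15 ==> 2*e == -9) ==> ((e != -1 || 3*acc < 10) && j + lim < q + 8)) && ((!(2*q < 15 ==> 2*e == -9)) ==> (j == acc + 3*lim - 11 && j + lim < q + 8))))
Before skip: ((!(lim > 3)) ==> (((!(3*lim > 2*q + 7)) ==> 9*lim < q - 18) && (3*lim > 2*q + 7 ==> 3*lim < q + 2))) && (lim > 3 ==> (((2*q < 15 ==> 2*e == -9) ==> ((e != -1 || 3*acc < 10) && j + lim < q + 8)) && ((!(2*q < 15 ==> 2*e == -9)) ==> (j == acc + 3*lim - 11 && j + lim < q + 8))))
Answer: WP = ((!(lim > 3)) ==> (((!(3*lim > 2*q + 7)) ==> 9*lim < q - 18) && (3*lim > 2*q + 7 ==> 3*lim < q + 2))) && (lim > 3 ==> (((2*q < 15 ==> 2*e == -9) ==> ((e != -1 || 3*acc < 10) && j + lim < q + 8)) && ((!(2*q < 15 ==> 2*e == -9)) ==> (j == acc + 3*lim - 11 && j + lim < q + 8))))


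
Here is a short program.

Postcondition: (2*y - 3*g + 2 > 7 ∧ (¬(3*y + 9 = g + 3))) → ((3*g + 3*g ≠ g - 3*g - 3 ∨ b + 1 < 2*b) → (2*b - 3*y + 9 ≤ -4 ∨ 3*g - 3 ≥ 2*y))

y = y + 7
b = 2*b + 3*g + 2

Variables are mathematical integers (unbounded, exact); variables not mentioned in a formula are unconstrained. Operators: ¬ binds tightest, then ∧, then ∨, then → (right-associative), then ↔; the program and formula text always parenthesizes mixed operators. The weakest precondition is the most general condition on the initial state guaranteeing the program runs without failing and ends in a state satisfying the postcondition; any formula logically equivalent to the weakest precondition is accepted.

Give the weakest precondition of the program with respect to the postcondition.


Working backward. After the program, the postcondition (2*y - 3*g + 2 > 7 ∧ (¬(3*y + 9 = g + 3))) → ((3*g + 3*g ≠ g - 3*g - 3 ∨ b + 1 < 2*b) → (2*b - 3*y + 9 ≤ -4 ∨ 3*g - 3 ≥ 2*y)) must hold; in canonical form it is (2*y > 3*g + 5 ∧ (¬(3*y = g - 6))) → ((8*g ≠ -3 ∨ b > 1) → (2*b ≤ 3*y - 13 ∨ 3*g ≥ 2*y + 3)).
Before b := 2*b + 3*g + 2: (2*y > 3*g + 5 ∧ (¬(3*y = g - 6))) → ((8*g ≠ -3 ∨ 2*b + 3*g > -1) → (4*b + 6*g ≤ 3*y - 17 ∨ 3*g ≥ 2*y + 3))
Before y := y + 7: (2*y > 3*g - 9 ∧ (¬(3*y = g - 27))) → ((8*g ≠ -3 ∨ 2*b + 3*g > -1) → (4*b + 6*g ≤ 3*y + 4 ∨ 3*g ≥ 2*y + 17))
Answer: WP = (2*y > 3*g - 9 ∧ (¬(3*y = g - 27))) → ((8*g ≠ -3 ∨ 2*b + 3*g > -1) → (4*b + 6*g ≤ 3*y + 4 ∨ 3*g ≥ 2*y + 17))


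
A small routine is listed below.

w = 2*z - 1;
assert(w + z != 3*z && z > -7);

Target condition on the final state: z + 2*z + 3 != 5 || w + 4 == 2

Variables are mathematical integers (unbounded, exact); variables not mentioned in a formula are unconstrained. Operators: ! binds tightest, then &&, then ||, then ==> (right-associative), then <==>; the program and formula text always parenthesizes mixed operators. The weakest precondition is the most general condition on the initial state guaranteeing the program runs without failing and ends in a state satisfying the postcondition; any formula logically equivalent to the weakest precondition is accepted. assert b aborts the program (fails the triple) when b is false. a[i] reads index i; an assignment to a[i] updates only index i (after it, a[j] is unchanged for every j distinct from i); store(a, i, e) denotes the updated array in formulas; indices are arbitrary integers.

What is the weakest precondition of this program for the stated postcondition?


Working backward. After the program, the postcondition z + 2*z + 3 != 5 || w + 4 == 2 must hold; in canonical form it is 3*z != 2 || w == -2.
Before assert w + z != 3*z && z > -7: w != 2*z && z > -7 && (3*z != 2 || w == -2)
Before w := 2*z - 1: z > -7 && (3*z != 2 || 2*z == -1)
Answer: WP = z > -7 && (3*z != 2 || 2*z == -1)


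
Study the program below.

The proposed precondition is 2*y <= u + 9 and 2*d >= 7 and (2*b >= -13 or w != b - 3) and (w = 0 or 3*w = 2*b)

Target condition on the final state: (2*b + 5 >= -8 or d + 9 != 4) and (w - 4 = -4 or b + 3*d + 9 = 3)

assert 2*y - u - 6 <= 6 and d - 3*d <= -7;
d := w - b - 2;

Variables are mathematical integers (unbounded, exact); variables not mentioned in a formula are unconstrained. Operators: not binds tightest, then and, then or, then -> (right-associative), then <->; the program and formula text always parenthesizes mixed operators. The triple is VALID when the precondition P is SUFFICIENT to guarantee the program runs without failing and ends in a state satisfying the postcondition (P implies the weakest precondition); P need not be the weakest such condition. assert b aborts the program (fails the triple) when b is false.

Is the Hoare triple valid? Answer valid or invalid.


Working backward. After the program, the postcondition (2*b + 5 >= -8 or d + 9 != 4) and (w - 4 = -4 or b + 3*d + 9 = 3) must hold; in canonical form it is (2*b >= -13 or d != -5) and (w = 0 or b + 3*d = -6).
Before d := w - b - 2: (2*b >= -13 or w != b - 3) and (w = 0 or 3*w = 2*b)
Before assert 2*y - u - 6 <= 6 and d - 3*d <= -7: 2*y <= u + 12 and 2*d >= 7 and (2*b >= -13 or w != b - 3) and (w = 0 or 3*w = 2*b)
The weakest precondition is 2*y <= u + 12 and 2*d >= 7 and (2*b >= -13 or w != b - 3) and (w = 0 or 3*w = 2*b).
Check whether 2*y <= u + 9 and 2*d >= 7 and (2*b >= -13 or w != b - 3) and (w = 0 or 3*w = 2*b) implies it.
Every state satisfying the precondition satisfies the weakest precondition: the implication holds.
Answer: valid


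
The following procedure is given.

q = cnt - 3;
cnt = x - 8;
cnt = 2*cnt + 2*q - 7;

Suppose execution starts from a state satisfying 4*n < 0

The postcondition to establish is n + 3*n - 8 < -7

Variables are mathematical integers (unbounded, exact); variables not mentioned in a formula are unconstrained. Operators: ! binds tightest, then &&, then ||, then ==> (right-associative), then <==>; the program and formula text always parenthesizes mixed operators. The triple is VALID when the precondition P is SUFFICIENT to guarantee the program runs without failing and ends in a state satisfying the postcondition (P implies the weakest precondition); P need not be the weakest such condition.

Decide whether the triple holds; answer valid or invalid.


Working backward. After the program, the postcondition n + 3*n - 8 < -7 must hold; in canonical form it is 4*n < 1.
Before cnt := 2*cnt + 2*q - 7: 4*n < 1
Before cnt := x - 8: 4*n < 1
Before q := cnt - 3: 4*n < 1
The weakest precondition is 4*n < 1.
Check whether 4*n < 0 implies it.
Every state satisfying the precondition satisfies the weakest precondition: the implication holds.
Answer: valid


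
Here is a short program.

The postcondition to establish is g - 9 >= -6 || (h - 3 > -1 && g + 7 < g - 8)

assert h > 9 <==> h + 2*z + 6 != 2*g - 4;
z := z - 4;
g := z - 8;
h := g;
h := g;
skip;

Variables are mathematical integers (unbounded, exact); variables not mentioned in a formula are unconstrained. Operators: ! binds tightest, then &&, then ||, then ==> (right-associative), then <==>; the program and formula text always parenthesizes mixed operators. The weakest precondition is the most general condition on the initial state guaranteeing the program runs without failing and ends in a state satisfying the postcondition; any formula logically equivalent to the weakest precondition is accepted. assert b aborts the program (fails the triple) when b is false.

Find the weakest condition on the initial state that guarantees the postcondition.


Working backward. After the program, the postcondition g - 9 >= -6 || (h - 3 > -1 && g + 7 < g - 8) must hold; in canonical form it is g >= 3.
Before skip: g >= 3
Before h := g: g >= 3
Before h := g: g >= 3
Before g := z - 8: z >= 11
Before z := z - 4: z >= 15
Before assert h > 9 <==> h + 2*z + 6 != 2*g - 4: (h > 9 <==> h + 2*z != 2*g - 10) && z >= 15
Answer: WP = (h > 9 <==> h + 2*z != 2*g - 10) && z >= 15


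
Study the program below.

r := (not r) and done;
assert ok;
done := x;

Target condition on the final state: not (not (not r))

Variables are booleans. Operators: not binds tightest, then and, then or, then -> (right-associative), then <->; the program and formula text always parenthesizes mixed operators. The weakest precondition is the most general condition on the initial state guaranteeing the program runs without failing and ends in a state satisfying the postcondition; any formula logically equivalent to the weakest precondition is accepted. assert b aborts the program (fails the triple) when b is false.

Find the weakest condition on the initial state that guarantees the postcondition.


Working backward. After the program, the postcondition not (not (not r)) must hold; in canonical form it is not r.
Before done := x: not r
Before assert ok: ok and (not r)
Before r := (not r) and done: ok and (not ((not r) and done))
Answer: WP = ok and (not ((not r) and done))


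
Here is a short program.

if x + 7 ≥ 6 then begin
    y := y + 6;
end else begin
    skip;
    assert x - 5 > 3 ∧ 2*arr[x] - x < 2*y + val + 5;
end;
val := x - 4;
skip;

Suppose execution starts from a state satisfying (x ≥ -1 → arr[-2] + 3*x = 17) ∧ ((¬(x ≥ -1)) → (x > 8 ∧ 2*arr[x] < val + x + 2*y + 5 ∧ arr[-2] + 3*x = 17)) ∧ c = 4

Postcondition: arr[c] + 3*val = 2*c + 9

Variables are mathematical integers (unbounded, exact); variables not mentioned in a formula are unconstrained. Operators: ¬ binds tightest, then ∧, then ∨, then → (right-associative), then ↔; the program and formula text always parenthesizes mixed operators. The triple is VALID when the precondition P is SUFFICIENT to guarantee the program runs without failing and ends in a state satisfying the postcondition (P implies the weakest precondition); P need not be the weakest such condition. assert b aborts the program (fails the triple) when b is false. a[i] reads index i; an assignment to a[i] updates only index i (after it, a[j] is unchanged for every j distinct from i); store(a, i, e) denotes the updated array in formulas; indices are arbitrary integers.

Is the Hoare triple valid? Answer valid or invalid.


Working backward. After the program, arr[c] + 3*val = 2*c + 9 must hold.
Before skip: arr[c] + 3*val = 2*c + 9
Before val := x - 4: arr[c] + 3*x = 2*c + 21
Then branch requires arr[c] + 3*x = 2*c + 21; else branch requires x > 8 ∧ 2*arr[x] < val + x + 2*y + 5 ∧ arr[c] + 3*x = 2*c + 21.
Before the if: (x ≥ -1 → arr[c] + 3*x = 2*c + 21) ∧ ((¬(x ≥ -1)) → (x > 8 ∧ 2*arr[x] < val + x + 2*y + 5 ∧ arr[c] + 3*x = 2*c + 21))
The weakest precondition is (x ≥ -1 → arr[c] + 3*x = 2*c + 21) ∧ ((¬(x ≥ -1)) → (x > 8 ∧ 2*arr[x] < val + x + 2*y + 5 ∧ arr[c] + 3*x = 2*c + 21)).
Check whether (x ≥ -1 → arr[-2] + 3*x = 17) ∧ ((¬(x ≥ -1)) → (x > 8 ∧ 2*arr[x] < val + x + 2*y + 5 ∧ arr[-2] + 3*x = 17)) ∧ c = 4 implies it.
Countermodel: at the initial state arr = {[-2] = 17, [0] = 0, [4] = 0, elsewhere 0}, c = 4, val = -5, x = 0, y = 0, the precondition holds but the weakest precondition fails.
Answer: invalid


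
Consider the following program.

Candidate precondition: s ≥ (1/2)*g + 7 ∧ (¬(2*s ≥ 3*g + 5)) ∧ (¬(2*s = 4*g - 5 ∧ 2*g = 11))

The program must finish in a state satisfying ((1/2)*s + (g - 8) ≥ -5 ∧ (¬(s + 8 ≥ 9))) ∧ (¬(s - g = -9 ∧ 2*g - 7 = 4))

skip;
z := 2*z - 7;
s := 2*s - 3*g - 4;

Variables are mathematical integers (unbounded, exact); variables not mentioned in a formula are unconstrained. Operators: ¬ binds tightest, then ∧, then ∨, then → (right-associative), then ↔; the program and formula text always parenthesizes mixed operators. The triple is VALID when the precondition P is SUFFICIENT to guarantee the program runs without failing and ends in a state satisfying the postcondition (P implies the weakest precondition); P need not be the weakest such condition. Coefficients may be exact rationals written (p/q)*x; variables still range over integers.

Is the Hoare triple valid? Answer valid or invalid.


Working backward. After the program, the postcondition ((1/2)*s + (g - 8) ≥ -5 ∧ (¬(s + 8 ≥ 9))) ∧ (¬(s - g = -9 ∧ 2*g - 7 = 4)) must hold; in canonical form it is g + (1/2)*s ≥ 3 ∧ (¬(s ≥ 1)) ∧ (¬(s = g - 9 ∧ 2*g = 11)).
Before s := 2*s - 3*g - 4: s ≥ (1/2)*g + 5 ∧ (¬(2*s ≥ 3*g + 5)) ∧ (¬(2*s = 4*g - 5 ∧ 2*g = 11))
Before z := 2*z - 7: s ≥ (1/2)*g + 5 ∧ (¬(2*s ≥ 3*g + 5)) ∧ (¬(2*s = 4*g - 5 ∧ 2*g = 11))
Before skip: s ≥ (1/2)*g + 5 ∧ (¬(2*s ≥ 3*g + 5)) ∧ (¬(2*s = 4*g - 5 ∧ 2*g = 11))
The weakest precondition is s ≥ (1/2)*g + 5 ∧ (¬(2*s ≥ 3*g + 5)) ∧ (¬(2*s = 4*g - 5 ∧ 2*g = 11)).
Check whether s ≥ (1/2)*g + 7 ∧ (¬(2*s ≥ 3*g + 5)) ∧ (¬(2*s = 4*g - 5 ∧ 2*g = 11)) implies it.
Every state satisfying the precondition satisfies the weakest precondition: the implication holds.
Answer: valid
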